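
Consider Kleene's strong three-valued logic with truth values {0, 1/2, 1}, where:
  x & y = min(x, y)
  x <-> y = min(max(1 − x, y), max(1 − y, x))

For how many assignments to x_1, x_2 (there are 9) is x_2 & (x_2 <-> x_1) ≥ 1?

x_1 = 0, x_2 = 0 ↦ 0  <
x_1 = 0, x_2 = 1/2 ↦ 1/2  <
x_1 = 0, x_2 = 1 ↦ 0  <
x_1 = 1/2, x_2 = 0 ↦ 0  <
x_1 = 1/2, x_2 = 1/2 ↦ 1/2  <
x_1 = 1/2, x_2 = 1 ↦ 1/2  <
x_1 = 1, x_2 = 0 ↦ 0  <
x_1 = 1, x_2 = 1/2 ↦ 1/2  <
x_1 = 1, x_2 = 1 ↦ 1  ≥
So 1 of the 9 assignments meets the threshold.

1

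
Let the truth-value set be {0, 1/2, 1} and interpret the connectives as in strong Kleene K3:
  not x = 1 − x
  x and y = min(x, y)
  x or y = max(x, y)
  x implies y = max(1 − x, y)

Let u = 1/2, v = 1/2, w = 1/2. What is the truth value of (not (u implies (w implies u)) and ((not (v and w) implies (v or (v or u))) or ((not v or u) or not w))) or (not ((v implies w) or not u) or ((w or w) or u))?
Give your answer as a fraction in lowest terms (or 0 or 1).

1/2

w implies u = 1/2 implies 1/2 = 1/2
u implies (w implies u) = 1/2 implies 1/2 = 1/2
not (u implies (w implies u)) = not 1/2 = 1/2
v and w = 1/2 and 1/2 = 1/2
not (v and w) = not 1/2 = 1/2
v or u = 1/2 or 1/2 = 1/2
v or (v or u) = 1/2 or 1/2 = 1/2
not (v and w) implies (v or (v or u)) = 1/2 implies 1/2 = 1/2
not v = not 1/2 = 1/2
not v or u = 1/2 or 1/2 = 1/2
not w = not 1/2 = 1/2
(not v or u) or not w = 1/2 or 1/2 = 1/2
(not (v and w) implies (v or (v or u))) or ((not v or u) or not w) = 1/2 or 1/2 = 1/2
not (u implies (w implies u)) and ((not (v and w) implies (v or (v or u))) or ((not v or u) or not w)) = 1/2 and 1/2 = 1/2
v implies w = 1/2 implies 1/2 = 1/2
not u = not 1/2 = 1/2
(v implies w) or not u = 1/2 or 1/2 = 1/2
not ((v implies w) or not u) = not 1/2 = 1/2
w or w = 1/2 or 1/2 = 1/2
(w or w) or u = 1/2 or 1/2 = 1/2
not ((v implies w) or not u) or ((w or w) or u) = 1/2 or 1/2 = 1/2
(not (u implies (w implies u)) and ((not (v and w) implies (v or (v or u))) or ((not v or u) or not w))) or (not ((v implies w) or not u) or ((w or w) or u)) = 1/2 or 1/2 = 1/2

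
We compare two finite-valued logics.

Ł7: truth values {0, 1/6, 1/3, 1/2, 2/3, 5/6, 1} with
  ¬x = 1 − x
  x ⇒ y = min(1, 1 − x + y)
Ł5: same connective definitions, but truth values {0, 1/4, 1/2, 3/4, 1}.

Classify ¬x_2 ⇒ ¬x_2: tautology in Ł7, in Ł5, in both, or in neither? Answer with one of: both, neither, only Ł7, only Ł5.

both

In Ł7: every assignment gives 1 — tautology.
In Ł5: every assignment gives 1 — tautology.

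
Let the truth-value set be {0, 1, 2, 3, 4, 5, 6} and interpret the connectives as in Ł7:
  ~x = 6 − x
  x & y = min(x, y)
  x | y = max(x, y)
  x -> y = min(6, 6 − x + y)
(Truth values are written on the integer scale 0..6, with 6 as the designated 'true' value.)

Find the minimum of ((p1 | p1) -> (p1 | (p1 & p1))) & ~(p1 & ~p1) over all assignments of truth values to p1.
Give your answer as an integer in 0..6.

3

Take p1 = 3:
p1 | p1 = 3 | 3 = 3
p1 & p1 = 3 & 3 = 3
p1 | (p1 & p1) = 3 | 3 = 3
(p1 | p1) -> (p1 | (p1 & p1)) = 3 -> 3 = 6
~p1 = ~3 = 3
p1 & ~p1 = 3 & 3 = 3
~(p1 & ~p1) = ~3 = 3
((p1 | p1) -> (p1 | (p1 & p1))) & ~(p1 & ~p1) = 6 & 3 = 3
No assignment yields a value below 3, so this is the minimum.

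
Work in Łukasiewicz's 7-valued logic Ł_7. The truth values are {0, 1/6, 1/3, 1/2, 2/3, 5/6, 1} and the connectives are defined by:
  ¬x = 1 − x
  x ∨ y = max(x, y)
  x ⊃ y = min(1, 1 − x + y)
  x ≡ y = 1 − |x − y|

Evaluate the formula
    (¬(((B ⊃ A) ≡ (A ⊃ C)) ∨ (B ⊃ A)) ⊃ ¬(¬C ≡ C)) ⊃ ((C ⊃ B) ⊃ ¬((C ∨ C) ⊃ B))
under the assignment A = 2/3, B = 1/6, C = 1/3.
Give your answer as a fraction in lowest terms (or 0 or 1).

1/3

B ⊃ A = 1/6 ⊃ 2/3 = 1
A ⊃ C = 2/3 ⊃ 1/3 = 2/3
(B ⊃ A) ≡ (A ⊃ C) = 1 ≡ 2/3 = 2/3
B ⊃ A = 1/6 ⊃ 2/3 = 1
((B ⊃ A) ≡ (A ⊃ C)) ∨ (B ⊃ A) = 2/3 ∨ 1 = 1
¬(((B ⊃ A) ≡ (A ⊃ C)) ∨ (B ⊃ A)) = ¬1 = 0
¬C = ¬1/3 = 2/3
¬C ≡ C = 2/3 ≡ 1/3 = 2/3
¬(¬C ≡ C) = ¬2/3 = 1/3
¬(((B ⊃ A) ≡ (A ⊃ C)) ∨ (B ⊃ A)) ⊃ ¬(¬C ≡ C) = 0 ⊃ 1/3 = 1
C ⊃ B = 1/3 ⊃ 1/6 = 5/6
C ∨ C = 1/3 ∨ 1/3 = 1/3
(C ∨ C) ⊃ B = 1/3 ⊃ 1/6 = 5/6
¬((C ∨ C) ⊃ B) = ¬5/6 = 1/6
(C ⊃ B) ⊃ ¬((C ∨ C) ⊃ B) = 5/6 ⊃ 1/6 = 1/3
(¬(((B ⊃ A) ≡ (A ⊃ C)) ∨ (B ⊃ A)) ⊃ ¬(¬C ≡ C)) ⊃ ((C ⊃ B) ⊃ ¬((C ∨ C) ⊃ B)) = 1 ⊃ 1/3 = 1/3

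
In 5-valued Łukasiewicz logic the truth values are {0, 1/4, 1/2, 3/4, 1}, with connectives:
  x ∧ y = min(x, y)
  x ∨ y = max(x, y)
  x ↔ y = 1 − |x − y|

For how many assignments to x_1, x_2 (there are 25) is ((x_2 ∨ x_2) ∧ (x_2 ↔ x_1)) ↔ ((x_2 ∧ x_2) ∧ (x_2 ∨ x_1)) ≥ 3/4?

value 1: 19 assignments (counts)
value 3/4: 2 assignments (counts)
value 1/2: 2 assignments
value 1/4: 1 assignment
value 0: 1 assignment
So 21 of the 25 assignments meet the threshold.

21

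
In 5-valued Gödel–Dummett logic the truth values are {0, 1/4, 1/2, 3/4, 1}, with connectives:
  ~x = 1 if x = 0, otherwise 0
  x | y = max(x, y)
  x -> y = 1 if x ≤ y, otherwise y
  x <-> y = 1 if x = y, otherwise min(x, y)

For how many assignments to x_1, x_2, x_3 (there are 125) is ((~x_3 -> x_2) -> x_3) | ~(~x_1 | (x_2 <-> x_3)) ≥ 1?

58

value 1: 58 assignments (counts)
value 3/4: 21 assignments
value 1/2: 21 assignments
value 1/4: 21 assignments
value 0: 4 assignments
So 58 of the 125 assignments meet the threshold.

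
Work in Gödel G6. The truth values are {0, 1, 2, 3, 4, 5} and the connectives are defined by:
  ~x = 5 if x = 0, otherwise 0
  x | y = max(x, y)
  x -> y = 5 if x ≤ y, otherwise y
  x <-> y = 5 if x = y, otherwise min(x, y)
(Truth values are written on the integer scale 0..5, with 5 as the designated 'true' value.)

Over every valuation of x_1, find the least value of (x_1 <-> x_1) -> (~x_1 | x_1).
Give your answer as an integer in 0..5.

1

Take x_1 = 1:
x_1 <-> x_1 = 1 <-> 1 = 5
~x_1 = ~1 = 0
~x_1 | x_1 = 0 | 1 = 1
(x_1 <-> x_1) -> (~x_1 | x_1) = 5 -> 1 = 1
No assignment yields a value below 1, so this is the minimum.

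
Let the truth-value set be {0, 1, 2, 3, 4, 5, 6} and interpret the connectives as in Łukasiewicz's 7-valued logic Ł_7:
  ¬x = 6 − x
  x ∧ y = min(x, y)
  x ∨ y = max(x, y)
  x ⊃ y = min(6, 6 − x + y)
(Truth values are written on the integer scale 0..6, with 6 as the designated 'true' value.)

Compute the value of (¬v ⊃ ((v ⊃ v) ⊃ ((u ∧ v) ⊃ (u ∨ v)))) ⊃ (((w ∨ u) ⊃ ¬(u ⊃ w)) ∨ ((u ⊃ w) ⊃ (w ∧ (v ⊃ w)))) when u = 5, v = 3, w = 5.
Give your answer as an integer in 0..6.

¬v = ¬3 = 3
v ⊃ v = 3 ⊃ 3 = 6
u ∧ v = 5 ∧ 3 = 3
u ∨ v = 5 ∨ 3 = 5
(u ∧ v) ⊃ (u ∨ v) = 3 ⊃ 5 = 6
(v ⊃ v) ⊃ ((u ∧ v) ⊃ (u ∨ v)) = 6 ⊃ 6 = 6
¬v ⊃ ((v ⊃ v) ⊃ ((u ∧ v) ⊃ (u ∨ v))) = 3 ⊃ 6 = 6
w ∨ u = 5 ∨ 5 = 5
u ⊃ w = 5 ⊃ 5 = 6
¬(u ⊃ w) = ¬6 = 0
(w ∨ u) ⊃ ¬(u ⊃ w) = 5 ⊃ 0 = 1
u ⊃ w = 5 ⊃ 5 = 6
v ⊃ w = 3 ⊃ 5 = 6
w ∧ (v ⊃ w) = 5 ∧ 6 = 5
(u ⊃ w) ⊃ (w ∧ (v ⊃ w)) = 6 ⊃ 5 = 5
((w ∨ u) ⊃ ¬(u ⊃ w)) ∨ ((u ⊃ w) ⊃ (w ∧ (v ⊃ w))) = 1 ∨ 5 = 5
(¬v ⊃ ((v ⊃ v) ⊃ ((u ∧ v) ⊃ (u ∨ v)))) ⊃ (((w ∨ u) ⊃ ¬(u ⊃ w)) ∨ ((u ⊃ w) ⊃ (w ∧ (v ⊃ w)))) = 6 ⊃ 5 = 5

5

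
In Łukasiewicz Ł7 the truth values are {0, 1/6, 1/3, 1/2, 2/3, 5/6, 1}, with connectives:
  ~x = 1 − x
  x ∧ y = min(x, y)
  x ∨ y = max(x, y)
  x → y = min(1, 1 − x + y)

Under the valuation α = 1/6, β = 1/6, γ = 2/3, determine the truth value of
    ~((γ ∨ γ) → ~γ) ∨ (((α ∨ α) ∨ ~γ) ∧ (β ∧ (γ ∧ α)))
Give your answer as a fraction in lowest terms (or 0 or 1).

1/3

γ ∨ γ = 2/3 ∨ 2/3 = 2/3
~γ = ~2/3 = 1/3
(γ ∨ γ) → ~γ = 2/3 → 1/3 = 2/3
~((γ ∨ γ) → ~γ) = ~2/3 = 1/3
α ∨ α = 1/6 ∨ 1/6 = 1/6
~γ = ~2/3 = 1/3
(α ∨ α) ∨ ~γ = 1/6 ∨ 1/3 = 1/3
γ ∧ α = 2/3 ∧ 1/6 = 1/6
β ∧ (γ ∧ α) = 1/6 ∧ 1/6 = 1/6
((α ∨ α) ∨ ~γ) ∧ (β ∧ (γ ∧ α)) = 1/3 ∧ 1/6 = 1/6
~((γ ∨ γ) → ~γ) ∨ (((α ∨ α) ∨ ~γ) ∧ (β ∧ (γ ∧ α))) = 1/3 ∨ 1/6 = 1/3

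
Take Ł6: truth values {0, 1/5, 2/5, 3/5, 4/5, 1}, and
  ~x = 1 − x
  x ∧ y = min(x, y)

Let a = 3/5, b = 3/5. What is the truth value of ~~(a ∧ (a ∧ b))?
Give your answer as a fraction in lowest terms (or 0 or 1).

a ∧ b = 3/5 ∧ 3/5 = 3/5
a ∧ (a ∧ b) = 3/5 ∧ 3/5 = 3/5
~(a ∧ (a ∧ b)) = ~3/5 = 2/5
~~(a ∧ (a ∧ b)) = ~2/5 = 3/5

3/5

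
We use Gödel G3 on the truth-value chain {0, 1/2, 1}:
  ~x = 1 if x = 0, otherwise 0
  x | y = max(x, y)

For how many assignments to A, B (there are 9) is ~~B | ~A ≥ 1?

7

A = 0, B = 0 ↦ 1  ≥
A = 0, B = 1/2 ↦ 1  ≥
A = 0, B = 1 ↦ 1  ≥
A = 1/2, B = 0 ↦ 0  <
A = 1/2, B = 1/2 ↦ 1  ≥
A = 1/2, B = 1 ↦ 1  ≥
A = 1, B = 0 ↦ 0  <
A = 1, B = 1/2 ↦ 1  ≥
A = 1, B = 1 ↦ 1  ≥
So 7 of the 9 assignments meet the threshold.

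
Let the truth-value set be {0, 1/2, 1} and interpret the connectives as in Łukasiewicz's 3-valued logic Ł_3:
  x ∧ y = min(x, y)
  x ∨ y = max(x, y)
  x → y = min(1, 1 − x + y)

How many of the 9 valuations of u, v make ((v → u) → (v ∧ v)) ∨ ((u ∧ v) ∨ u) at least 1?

6

u = 0, v = 0 ↦ 0  <
u = 0, v = 1/2 ↦ 1  ≥
u = 0, v = 1 ↦ 1  ≥
u = 1/2, v = 0 ↦ 1/2  <
u = 1/2, v = 1/2 ↦ 1/2  <
u = 1/2, v = 1 ↦ 1  ≥
u = 1, v = 0 ↦ 1  ≥
u = 1, v = 1/2 ↦ 1  ≥
u = 1, v = 1 ↦ 1  ≥
So 6 of the 9 assignments meet the threshold.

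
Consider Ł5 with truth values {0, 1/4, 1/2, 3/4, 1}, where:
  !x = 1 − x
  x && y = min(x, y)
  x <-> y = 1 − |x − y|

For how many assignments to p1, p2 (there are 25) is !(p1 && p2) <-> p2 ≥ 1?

value 1: 5 assignments (counts)
value 3/4: 4 assignments
value 1/2: 8 assignments
value 1/4: 2 assignments
value 0: 6 assignments
So 5 of the 25 assignments meet the threshold.

5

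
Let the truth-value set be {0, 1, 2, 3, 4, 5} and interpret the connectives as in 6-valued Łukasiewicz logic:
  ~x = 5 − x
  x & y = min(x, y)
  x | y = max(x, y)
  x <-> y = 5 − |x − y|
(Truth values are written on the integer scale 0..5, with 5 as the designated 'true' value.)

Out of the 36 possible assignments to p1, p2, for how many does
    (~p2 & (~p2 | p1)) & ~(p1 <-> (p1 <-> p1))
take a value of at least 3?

9

value 5: 1 assignment (counts)
value 4: 3 assignments (counts)
value 3: 5 assignments (counts)
value 2: 7 assignments
value 1: 9 assignments
value 0: 11 assignments
So 9 of the 36 assignments meet the threshold.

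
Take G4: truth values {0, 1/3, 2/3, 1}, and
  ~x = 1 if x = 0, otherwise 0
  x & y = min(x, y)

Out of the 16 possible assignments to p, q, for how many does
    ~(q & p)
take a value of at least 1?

7

p = 0, q = 0 ↦ 1  ≥
p = 0, q = 1/3 ↦ 1  ≥
p = 0, q = 2/3 ↦ 1  ≥
p = 0, q = 1 ↦ 1  ≥
p = 1/3, q = 0 ↦ 1  ≥
p = 1/3, q = 1/3 ↦ 0  <
p = 1/3, q = 2/3 ↦ 0  <
p = 1/3, q = 1 ↦ 0  <
p = 2/3, q = 0 ↦ 1  ≥
p = 2/3, q = 1/3 ↦ 0  <
p = 2/3, q = 2/3 ↦ 0  <
p = 2/3, q = 1 ↦ 0  <
p = 1, q = 0 ↦ 1  ≥
p = 1, q = 1/3 ↦ 0  <
p = 1, q = 2/3 ↦ 0  <
p = 1, q = 1 ↦ 0  <
So 7 of the 16 assignments meet the threshold.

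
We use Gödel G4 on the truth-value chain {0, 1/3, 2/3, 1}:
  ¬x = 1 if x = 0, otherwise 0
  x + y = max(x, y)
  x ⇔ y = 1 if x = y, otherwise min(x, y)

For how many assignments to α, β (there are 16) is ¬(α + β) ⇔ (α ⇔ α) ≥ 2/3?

1

α = 0, β = 0 ↦ 1  ≥
α = 0, β = 1/3 ↦ 0  <
α = 0, β = 2/3 ↦ 0  <
α = 0, β = 1 ↦ 0  <
α = 1/3, β = 0 ↦ 0  <
α = 1/3, β = 1/3 ↦ 0  <
α = 1/3, β = 2/3 ↦ 0  <
α = 1/3, β = 1 ↦ 0  <
α = 2/3, β = 0 ↦ 0  <
α = 2/3, β = 1/3 ↦ 0  <
α = 2/3, β = 2/3 ↦ 0  <
α = 2/3, β = 1 ↦ 0  <
α = 1, β = 0 ↦ 0  <
α = 1, β = 1/3 ↦ 0  <
α = 1, β = 2/3 ↦ 0  <
α = 1, β = 1 ↦ 0  <
So 1 of the 16 assignments meets the threshold.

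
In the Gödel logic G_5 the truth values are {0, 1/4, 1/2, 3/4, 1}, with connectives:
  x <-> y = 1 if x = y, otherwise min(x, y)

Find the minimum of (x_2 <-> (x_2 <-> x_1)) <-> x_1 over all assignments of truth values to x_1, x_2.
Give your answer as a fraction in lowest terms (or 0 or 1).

Take x_1 = 1/4, x_2 = 0:
x_2 <-> x_1 = 0 <-> 1/4 = 0
x_2 <-> (x_2 <-> x_1) = 0 <-> 0 = 1
(x_2 <-> (x_2 <-> x_1)) <-> x_1 = 1 <-> 1/4 = 1/4
No assignment yields a value below 1/4, so this is the minimum.

1/4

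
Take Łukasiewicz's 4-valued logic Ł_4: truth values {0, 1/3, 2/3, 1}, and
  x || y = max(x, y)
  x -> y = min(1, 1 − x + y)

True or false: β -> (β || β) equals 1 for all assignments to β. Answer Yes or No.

Yes

β = 0 ↦ 1
β = 1/3 ↦ 1
β = 2/3 ↦ 1
β = 1 ↦ 1
Every assignment gives a value ≥ 1.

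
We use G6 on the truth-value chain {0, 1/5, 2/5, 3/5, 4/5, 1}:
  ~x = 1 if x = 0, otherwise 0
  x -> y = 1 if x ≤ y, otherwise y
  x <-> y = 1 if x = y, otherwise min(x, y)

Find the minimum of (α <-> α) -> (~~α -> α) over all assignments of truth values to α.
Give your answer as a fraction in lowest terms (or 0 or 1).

Take α = 1/5:
α <-> α = 1/5 <-> 1/5 = 1
~α = ~1/5 = 0
~~α = ~0 = 1
~~α -> α = 1 -> 1/5 = 1/5
(α <-> α) -> (~~α -> α) = 1 -> 1/5 = 1/5
No assignment yields a value below 1/5, so this is the minimum.

1/5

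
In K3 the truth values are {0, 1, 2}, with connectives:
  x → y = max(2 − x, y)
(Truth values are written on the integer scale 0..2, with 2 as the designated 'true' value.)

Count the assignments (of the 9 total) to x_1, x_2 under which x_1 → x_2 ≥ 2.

5

x_1 = 0, x_2 = 0 ↦ 2  ≥
x_1 = 0, x_2 = 1 ↦ 2  ≥
x_1 = 0, x_2 = 2 ↦ 2  ≥
x_1 = 1, x_2 = 0 ↦ 1  <
x_1 = 1, x_2 = 1 ↦ 1  <
x_1 = 1, x_2 = 2 ↦ 2  ≥
x_1 = 2, x_2 = 0 ↦ 0  <
x_1 = 2, x_2 = 1 ↦ 1  <
x_1 = 2, x_2 = 2 ↦ 2  ≥
So 5 of the 9 assignments meet the threshold.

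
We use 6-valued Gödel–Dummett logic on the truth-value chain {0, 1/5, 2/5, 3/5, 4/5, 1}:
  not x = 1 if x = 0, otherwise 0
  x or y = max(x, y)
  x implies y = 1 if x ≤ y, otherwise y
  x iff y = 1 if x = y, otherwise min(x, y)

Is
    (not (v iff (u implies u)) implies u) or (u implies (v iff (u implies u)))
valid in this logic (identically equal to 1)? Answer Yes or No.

Counterexample: take u = 1/5, v = 0.
u implies u = 1/5 implies 1/5 = 1
v iff (u implies u) = 0 iff 1 = 0
not (v iff (u implies u)) = not 0 = 1
not (v iff (u implies u)) implies u = 1 implies 1/5 = 1/5
u implies u = 1/5 implies 1/5 = 1
v iff (u implies u) = 0 iff 1 = 0
u implies (v iff (u implies u)) = 1/5 implies 0 = 0
(not (v iff (u implies u)) implies u) or (u implies (v iff (u implies u))) = 1/5 or 0 = 1/5
This gives 1/5 ≠ 1.

No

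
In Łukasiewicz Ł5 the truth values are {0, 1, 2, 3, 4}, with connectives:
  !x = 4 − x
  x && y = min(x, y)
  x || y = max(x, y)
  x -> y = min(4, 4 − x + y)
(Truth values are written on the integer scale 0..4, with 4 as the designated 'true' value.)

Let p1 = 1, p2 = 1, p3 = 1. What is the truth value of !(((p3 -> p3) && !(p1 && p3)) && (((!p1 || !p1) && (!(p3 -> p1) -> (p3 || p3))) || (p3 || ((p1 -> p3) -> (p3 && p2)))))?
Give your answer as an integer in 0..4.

p3 -> p3 = 1 -> 1 = 4
p1 && p3 = 1 && 1 = 1
!(p1 && p3) = !1 = 3
(p3 -> p3) && !(p1 && p3) = 4 && 3 = 3
!p1 = !1 = 3
!p1 = !1 = 3
!p1 || !p1 = 3 || 3 = 3
p3 -> p1 = 1 -> 1 = 4
!(p3 -> p1) = !4 = 0
p3 || p3 = 1 || 1 = 1
!(p3 -> p1) -> (p3 || p3) = 0 -> 1 = 4
(!p1 || !p1) && (!(p3 -> p1) -> (p3 || p3)) = 3 && 4 = 3
p1 -> p3 = 1 -> 1 = 4
p3 && p2 = 1 && 1 = 1
(p1 -> p3) -> (p3 && p2) = 4 -> 1 = 1
p3 || ((p1 -> p3) -> (p3 && p2)) = 1 || 1 = 1
((!p1 || !p1) && (!(p3 -> p1) -> (p3 || p3))) || (p3 || ((p1 -> p3) -> (p3 && p2))) = 3 || 1 = 3
((p3 -> p3) && !(p1 && p3)) && (((!p1 || !p1) && (!(p3 -> p1) -> (p3 || p3))) || (p3 || ((p1 -> p3) -> (p3 && p2)))) = 3 && 3 = 3
!(((p3 -> p3) && !(p1 && p3)) && (((!p1 || !p1) && (!(p3 -> p1) -> (p3 || p3))) || (p3 || ((p1 -> p3) -> (p3 && p2))))) = !3 = 1

1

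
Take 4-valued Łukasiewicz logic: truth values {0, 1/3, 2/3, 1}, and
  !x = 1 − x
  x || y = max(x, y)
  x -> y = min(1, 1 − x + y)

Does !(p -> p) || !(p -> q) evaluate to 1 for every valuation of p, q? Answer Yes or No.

Counterexample: take p = 0, q = 0.
p -> p = 0 -> 0 = 1
!(p -> p) = !1 = 0
p -> q = 0 -> 0 = 1
!(p -> q) = !1 = 0
!(p -> p) || !(p -> q) = 0 || 0 = 0
This gives 0 ≠ 1.

No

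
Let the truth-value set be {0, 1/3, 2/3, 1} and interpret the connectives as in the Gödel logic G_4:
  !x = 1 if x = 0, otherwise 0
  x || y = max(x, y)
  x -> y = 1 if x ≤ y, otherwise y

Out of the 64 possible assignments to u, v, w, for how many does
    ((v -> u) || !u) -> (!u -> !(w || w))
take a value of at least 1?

value 1: 52 assignments (counts)
value 0: 12 assignments
So 52 of the 64 assignments meet the threshold.

52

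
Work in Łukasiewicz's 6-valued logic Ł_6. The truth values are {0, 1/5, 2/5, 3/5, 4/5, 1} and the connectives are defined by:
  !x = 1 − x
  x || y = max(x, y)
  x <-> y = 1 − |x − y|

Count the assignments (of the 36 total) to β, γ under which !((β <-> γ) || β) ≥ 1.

value 1: 1 assignment (counts)
value 4/5: 2 assignments
value 3/5: 3 assignments
value 2/5: 7 assignments
value 1/5: 12 assignments
value 0: 11 assignments
So 1 of the 36 assignments meets the threshold.

1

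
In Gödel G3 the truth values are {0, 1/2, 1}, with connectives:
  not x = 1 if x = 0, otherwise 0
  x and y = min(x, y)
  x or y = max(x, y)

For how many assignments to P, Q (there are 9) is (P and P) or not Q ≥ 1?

5

P = 0, Q = 0 ↦ 1  ≥
P = 0, Q = 1/2 ↦ 0  <
P = 0, Q = 1 ↦ 0  <
P = 1/2, Q = 0 ↦ 1  ≥
P = 1/2, Q = 1/2 ↦ 1/2  <
P = 1/2, Q = 1 ↦ 1/2  <
P = 1, Q = 0 ↦ 1  ≥
P = 1, Q = 1/2 ↦ 1  ≥
P = 1, Q = 1 ↦ 1  ≥
So 5 of the 9 assignments meet the threshold.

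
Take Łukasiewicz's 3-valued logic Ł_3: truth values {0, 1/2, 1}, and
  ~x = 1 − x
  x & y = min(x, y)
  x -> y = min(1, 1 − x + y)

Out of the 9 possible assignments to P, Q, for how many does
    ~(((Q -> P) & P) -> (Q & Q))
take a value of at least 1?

P = 0, Q = 0 ↦ 0  <
P = 0, Q = 1/2 ↦ 0  <
P = 0, Q = 1 ↦ 0  <
P = 1/2, Q = 0 ↦ 1/2  <
P = 1/2, Q = 1/2 ↦ 0  <
P = 1/2, Q = 1 ↦ 0  <
P = 1, Q = 0 ↦ 1  ≥
P = 1, Q = 1/2 ↦ 1/2  <
P = 1, Q = 1 ↦ 0  <
So 1 of the 9 assignments meets the threshold.

1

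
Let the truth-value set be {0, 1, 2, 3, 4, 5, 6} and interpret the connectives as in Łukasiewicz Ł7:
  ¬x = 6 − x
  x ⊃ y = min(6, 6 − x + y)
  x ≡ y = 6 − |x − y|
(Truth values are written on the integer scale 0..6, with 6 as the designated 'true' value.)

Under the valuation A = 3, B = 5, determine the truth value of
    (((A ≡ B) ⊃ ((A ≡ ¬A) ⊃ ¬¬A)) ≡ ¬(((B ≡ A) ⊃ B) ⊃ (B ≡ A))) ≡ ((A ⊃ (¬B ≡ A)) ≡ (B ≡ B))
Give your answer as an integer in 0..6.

3

A ≡ B = 3 ≡ 5 = 4
¬A = ¬3 = 3
A ≡ ¬A = 3 ≡ 3 = 6
¬A = ¬3 = 3
¬¬A = ¬3 = 3
(A ≡ ¬A) ⊃ ¬¬A = 6 ⊃ 3 = 3
(A ≡ B) ⊃ ((A ≡ ¬A) ⊃ ¬¬A) = 4 ⊃ 3 = 5
B ≡ A = 5 ≡ 3 = 4
(B ≡ A) ⊃ B = 4 ⊃ 5 = 6
B ≡ A = 5 ≡ 3 = 4
((B ≡ A) ⊃ B) ⊃ (B ≡ A) = 6 ⊃ 4 = 4
¬(((B ≡ A) ⊃ B) ⊃ (B ≡ A)) = ¬4 = 2
((A ≡ B) ⊃ ((A ≡ ¬A) ⊃ ¬¬A)) ≡ ¬(((B ≡ A) ⊃ B) ⊃ (B ≡ A)) = 5 ≡ 2 = 3
¬B = ¬5 = 1
¬B ≡ A = 1 ≡ 3 = 4
A ⊃ (¬B ≡ A) = 3 ⊃ 4 = 6
B ≡ B = 5 ≡ 5 = 6
(A ⊃ (¬B ≡ A)) ≡ (B ≡ B) = 6 ≡ 6 = 6
(((A ≡ B) ⊃ ((A ≡ ¬A) ⊃ ¬¬A)) ≡ ¬(((B ≡ A) ⊃ B) ⊃ (B ≡ A))) ≡ ((A ⊃ (¬B ≡ A)) ≡ (B ≡ B)) = 3 ≡ 6 = 3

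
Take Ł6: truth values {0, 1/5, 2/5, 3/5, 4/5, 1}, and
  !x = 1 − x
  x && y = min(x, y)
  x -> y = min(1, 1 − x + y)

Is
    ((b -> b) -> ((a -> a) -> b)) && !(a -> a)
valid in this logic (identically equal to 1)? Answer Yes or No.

Counterexample: take a = 0, b = 0.
b -> b = 0 -> 0 = 1
a -> a = 0 -> 0 = 1
(a -> a) -> b = 1 -> 0 = 0
(b -> b) -> ((a -> a) -> b) = 1 -> 0 = 0
a -> a = 0 -> 0 = 1
!(a -> a) = !1 = 0
((b -> b) -> ((a -> a) -> b)) && !(a -> a) = 0 && 0 = 0
This gives 0 ≠ 1.

No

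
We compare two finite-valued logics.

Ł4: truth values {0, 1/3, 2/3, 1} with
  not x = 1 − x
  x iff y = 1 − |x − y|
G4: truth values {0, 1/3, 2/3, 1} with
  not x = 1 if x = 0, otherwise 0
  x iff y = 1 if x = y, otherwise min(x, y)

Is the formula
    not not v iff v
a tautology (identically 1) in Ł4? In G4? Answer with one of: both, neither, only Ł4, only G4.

only Ł4

In Ł4: every assignment gives 1 — tautology.
In G4: at v = 1/3 the value is 1/3 — not a tautology.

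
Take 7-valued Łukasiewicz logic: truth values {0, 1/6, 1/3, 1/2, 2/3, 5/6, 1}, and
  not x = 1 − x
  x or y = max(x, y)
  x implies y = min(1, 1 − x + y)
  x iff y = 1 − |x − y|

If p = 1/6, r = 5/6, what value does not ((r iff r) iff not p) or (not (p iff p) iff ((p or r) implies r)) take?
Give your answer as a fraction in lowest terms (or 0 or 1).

r iff r = 5/6 iff 5/6 = 1
not p = not 1/6 = 5/6
(r iff r) iff not p = 1 iff 5/6 = 5/6
not ((r iff r) iff not p) = not 5/6 = 1/6
p iff p = 1/6 iff 1/6 = 1
not (p iff p) = not 1 = 0
p or r = 1/6 or 5/6 = 5/6
(p or r) implies r = 5/6 implies 5/6 = 1
not (p iff p) iff ((p or r) implies r) = 0 iff 1 = 0
not ((r iff r) iff not p) or (not (p iff p) iff ((p or r) implies r)) = 1/6 or 0 = 1/6

1/6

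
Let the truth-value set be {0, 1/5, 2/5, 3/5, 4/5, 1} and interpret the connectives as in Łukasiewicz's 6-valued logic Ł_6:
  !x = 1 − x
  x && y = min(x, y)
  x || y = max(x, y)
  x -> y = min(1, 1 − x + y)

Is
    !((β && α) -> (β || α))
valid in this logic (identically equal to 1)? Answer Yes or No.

No

Counterexample: take α = 0, β = 0.
β && α = 0 && 0 = 0
β || α = 0 || 0 = 0
(β && α) -> (β || α) = 0 -> 0 = 1
!((β && α) -> (β || α)) = !1 = 0
This gives 0 ≠ 1.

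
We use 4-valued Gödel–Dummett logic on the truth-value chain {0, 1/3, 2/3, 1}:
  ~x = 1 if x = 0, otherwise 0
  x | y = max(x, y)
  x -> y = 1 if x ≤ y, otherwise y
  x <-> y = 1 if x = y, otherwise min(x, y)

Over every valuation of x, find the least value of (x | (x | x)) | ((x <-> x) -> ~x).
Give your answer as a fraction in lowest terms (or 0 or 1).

1/3

Take x = 1/3:
x | x = 1/3 | 1/3 = 1/3
x | (x | x) = 1/3 | 1/3 = 1/3
x <-> x = 1/3 <-> 1/3 = 1
~x = ~1/3 = 0
(x <-> x) -> ~x = 1 -> 0 = 0
(x | (x | x)) | ((x <-> x) -> ~x) = 1/3 | 0 = 1/3
No assignment yields a value below 1/3, so this is the minimum.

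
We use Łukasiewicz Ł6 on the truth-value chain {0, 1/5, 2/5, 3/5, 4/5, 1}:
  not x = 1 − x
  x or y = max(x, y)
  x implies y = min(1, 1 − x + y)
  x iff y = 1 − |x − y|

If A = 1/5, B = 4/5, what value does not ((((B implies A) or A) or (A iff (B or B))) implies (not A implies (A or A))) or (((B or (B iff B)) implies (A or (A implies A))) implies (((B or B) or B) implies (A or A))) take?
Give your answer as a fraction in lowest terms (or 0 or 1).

B implies A = 4/5 implies 1/5 = 2/5
(B implies A) or A = 2/5 or 1/5 = 2/5
B or B = 4/5 or 4/5 = 4/5
A iff (B or B) = 1/5 iff 4/5 = 2/5
((B implies A) or A) or (A iff (B or B)) = 2/5 or 2/5 = 2/5
not A = not 1/5 = 4/5
A or A = 1/5 or 1/5 = 1/5
not A implies (A or A) = 4/5 implies 1/5 = 2/5
(((B implies A) or A) or (A iff (B or B))) implies (not A implies (A or A)) = 2/5 implies 2/5 = 1
not ((((B implies A) or A) or (A iff (B or B))) implies (not A implies (A or A))) = not 1 = 0
B iff B = 4/5 iff 4/5 = 1
B or (B iff B) = 4/5 or 1 = 1
A implies A = 1/5 implies 1/5 = 1
A or (A implies A) = 1/5 or 1 = 1
(B or (B iff B)) implies (A or (A implies A)) = 1 implies 1 = 1
B or B = 4/5 or 4/5 = 4/5
(B or B) or B = 4/5 or 4/5 = 4/5
A or A = 1/5 or 1/5 = 1/5
((B or B) or B) implies (A or A) = 4/5 implies 1/5 = 2/5
((B or (B iff B)) implies (A or (A implies A))) implies (((B or B) or B) implies (A or A)) = 1 implies 2/5 = 2/5
not ((((B implies A) or A) or (A iff (B or B))) implies (not A implies (A or A))) or (((B or (B iff B)) implies (A or (A implies A))) implies (((B or B) or B) implies (A or A))) = 0 or 2/5 = 2/5

2/5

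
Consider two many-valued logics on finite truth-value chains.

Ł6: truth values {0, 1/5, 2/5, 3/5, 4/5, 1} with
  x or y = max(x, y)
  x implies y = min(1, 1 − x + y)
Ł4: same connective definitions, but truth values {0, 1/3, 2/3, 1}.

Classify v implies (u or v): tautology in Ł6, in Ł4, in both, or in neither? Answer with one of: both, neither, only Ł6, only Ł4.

both

In Ł6: every assignment gives 1 — tautology.
In Ł4: every assignment gives 1 — tautology.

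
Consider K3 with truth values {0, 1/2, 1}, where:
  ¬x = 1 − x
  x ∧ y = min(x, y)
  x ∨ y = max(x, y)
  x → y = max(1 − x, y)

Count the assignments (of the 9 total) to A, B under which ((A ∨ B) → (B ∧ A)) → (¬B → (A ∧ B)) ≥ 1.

A = 0, B = 0 ↦ 0  <
A = 0, B = 1/2 ↦ 1/2  <
A = 0, B = 1 ↦ 1  ≥
A = 1/2, B = 0 ↦ 1/2  <
A = 1/2, B = 1/2 ↦ 1/2  <
A = 1/2, B = 1 ↦ 1  ≥
A = 1, B = 0 ↦ 1  ≥
A = 1, B = 1/2 ↦ 1/2  <
A = 1, B = 1 ↦ 1  ≥
So 4 of the 9 assignments meet the threshold.

4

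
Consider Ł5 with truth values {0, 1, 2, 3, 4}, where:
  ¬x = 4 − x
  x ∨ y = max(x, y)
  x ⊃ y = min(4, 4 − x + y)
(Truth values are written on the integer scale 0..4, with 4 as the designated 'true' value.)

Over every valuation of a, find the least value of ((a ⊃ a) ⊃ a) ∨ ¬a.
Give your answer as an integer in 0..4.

Take a = 2:
a ⊃ a = 2 ⊃ 2 = 4
(a ⊃ a) ⊃ a = 4 ⊃ 2 = 2
¬a = ¬2 = 2
((a ⊃ a) ⊃ a) ∨ ¬a = 2 ∨ 2 = 2
No assignment yields a value below 2, so this is the minimum.

2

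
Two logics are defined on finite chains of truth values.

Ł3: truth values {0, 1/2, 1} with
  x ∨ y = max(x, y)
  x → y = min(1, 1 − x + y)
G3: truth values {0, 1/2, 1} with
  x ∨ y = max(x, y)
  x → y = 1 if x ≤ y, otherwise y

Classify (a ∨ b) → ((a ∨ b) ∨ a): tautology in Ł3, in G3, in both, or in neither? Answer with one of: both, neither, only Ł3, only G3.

In Ł3: every assignment gives 1 — tautology.
In G3: every assignment gives 1 — tautology.

both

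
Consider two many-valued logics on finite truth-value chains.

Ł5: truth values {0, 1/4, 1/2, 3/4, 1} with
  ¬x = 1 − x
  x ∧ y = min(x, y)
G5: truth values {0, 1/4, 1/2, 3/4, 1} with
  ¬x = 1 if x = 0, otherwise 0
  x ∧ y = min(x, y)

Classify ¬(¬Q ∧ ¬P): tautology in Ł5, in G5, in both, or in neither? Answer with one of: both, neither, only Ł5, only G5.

neither

In Ł5: at P = 0, Q = 0 the value is 0 — not a tautology.
In G5: at P = 0, Q = 0 the value is 0 — not a tautology.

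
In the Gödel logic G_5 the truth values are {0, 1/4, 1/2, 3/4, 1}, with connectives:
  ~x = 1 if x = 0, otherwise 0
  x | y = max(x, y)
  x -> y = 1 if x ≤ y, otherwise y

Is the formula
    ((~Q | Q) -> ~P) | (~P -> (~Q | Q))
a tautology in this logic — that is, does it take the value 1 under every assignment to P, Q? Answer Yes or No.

Yes

At P = 3/4, Q = 3/4, for instance:
~Q = ~3/4 = 0
~Q | Q = 0 | 3/4 = 3/4
~P = ~3/4 = 0
(~Q | Q) -> ~P = 3/4 -> 0 = 0
~P -> (~Q | Q) = 0 -> 3/4 = 1
((~Q | Q) -> ~P) | (~P -> (~Q | Q)) = 0 | 1 = 1
and checking the remaining 24 assignments likewise gives ≥ 1 in every case.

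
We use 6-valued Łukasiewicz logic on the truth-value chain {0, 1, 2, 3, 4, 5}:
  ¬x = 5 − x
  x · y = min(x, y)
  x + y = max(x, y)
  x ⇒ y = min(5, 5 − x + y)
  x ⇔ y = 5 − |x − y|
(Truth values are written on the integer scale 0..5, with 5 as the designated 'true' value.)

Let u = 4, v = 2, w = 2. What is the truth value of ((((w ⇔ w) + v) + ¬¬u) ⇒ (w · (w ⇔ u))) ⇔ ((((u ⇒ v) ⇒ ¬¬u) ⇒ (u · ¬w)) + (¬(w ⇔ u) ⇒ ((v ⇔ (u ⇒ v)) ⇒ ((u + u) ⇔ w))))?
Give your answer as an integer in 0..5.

2

w ⇔ w = 2 ⇔ 2 = 5
(w ⇔ w) + v = 5 + 2 = 5
¬u = ¬4 = 1
¬¬u = ¬1 = 4
((w ⇔ w) + v) + ¬¬u = 5 + 4 = 5
w ⇔ u = 2 ⇔ 4 = 3
w · (w ⇔ u) = 2 · 3 = 2
(((w ⇔ w) + v) + ¬¬u) ⇒ (w · (w ⇔ u)) = 5 ⇒ 2 = 2
u ⇒ v = 4 ⇒ 2 = 3
¬u = ¬4 = 1
¬¬u = ¬1 = 4
(u ⇒ v) ⇒ ¬¬u = 3 ⇒ 4 = 5
¬w = ¬2 = 3
u · ¬w = 4 · 3 = 3
((u ⇒ v) ⇒ ¬¬u) ⇒ (u · ¬w) = 5 ⇒ 3 = 3
w ⇔ u = 2 ⇔ 4 = 3
¬(w ⇔ u) = ¬3 = 2
u ⇒ v = 4 ⇒ 2 = 3
v ⇔ (u ⇒ v) = 2 ⇔ 3 = 4
u + u = 4 + 4 = 4
(u + u) ⇔ w = 4 ⇔ 2 = 3
(v ⇔ (u ⇒ v)) ⇒ ((u + u) ⇔ w) = 4 ⇒ 3 = 4
¬(w ⇔ u) ⇒ ((v ⇔ (u ⇒ v)) ⇒ ((u + u) ⇔ w)) = 2 ⇒ 4 = 5
(((u ⇒ v) ⇒ ¬¬u) ⇒ (u · ¬w)) + (¬(w ⇔ u) ⇒ ((v ⇔ (u ⇒ v)) ⇒ ((u + u) ⇔ w))) = 3 + 5 = 5
((((w ⇔ w) + v) + ¬¬u) ⇒ (w · (w ⇔ u))) ⇔ ((((u ⇒ v) ⇒ ¬¬u) ⇒ (u · ¬w)) + (¬(w ⇔ u) ⇒ ((v ⇔ (u ⇒ v)) ⇒ ((u + u) ⇔ w)))) = 2 ⇔ 5 = 2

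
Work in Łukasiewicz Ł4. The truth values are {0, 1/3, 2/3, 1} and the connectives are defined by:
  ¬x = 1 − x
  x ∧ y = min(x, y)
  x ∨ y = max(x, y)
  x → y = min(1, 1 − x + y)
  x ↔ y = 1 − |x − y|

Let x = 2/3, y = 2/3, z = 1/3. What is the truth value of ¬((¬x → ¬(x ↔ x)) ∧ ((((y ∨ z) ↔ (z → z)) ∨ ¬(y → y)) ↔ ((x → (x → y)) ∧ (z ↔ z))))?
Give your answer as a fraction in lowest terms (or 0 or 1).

¬x = ¬2/3 = 1/3
x ↔ x = 2/3 ↔ 2/3 = 1
¬(x ↔ x) = ¬1 = 0
¬x → ¬(x ↔ x) = 1/3 → 0 = 2/3
y ∨ z = 2/3 ∨ 1/3 = 2/3
z → z = 1/3 → 1/3 = 1
(y ∨ z) ↔ (z → z) = 2/3 ↔ 1 = 2/3
y → y = 2/3 → 2/3 = 1
¬(y → y) = ¬1 = 0
((y ∨ z) ↔ (z → z)) ∨ ¬(y → y) = 2/3 ∨ 0 = 2/3
x → y = 2/3 → 2/3 = 1
x → (x → y) = 2/3 → 1 = 1
z ↔ z = 1/3 ↔ 1/3 = 1
(x → (x → y)) ∧ (z ↔ z) = 1 ∧ 1 = 1
(((y ∨ z) ↔ (z → z)) ∨ ¬(y → y)) ↔ ((x → (x → y)) ∧ (z ↔ z)) = 2/3 ↔ 1 = 2/3
(¬x → ¬(x ↔ x)) ∧ ((((y ∨ z) ↔ (z → z)) ∨ ¬(y → y)) ↔ ((x → (x → y)) ∧ (z ↔ z))) = 2/3 ∧ 2/3 = 2/3
¬((¬x → ¬(x ↔ x)) ∧ ((((y ∨ z) ↔ (z → z)) ∨ ¬(y → y)) ↔ ((x → (x → y)) ∧ (z ↔ z)))) = ¬2/3 = 1/3

1/3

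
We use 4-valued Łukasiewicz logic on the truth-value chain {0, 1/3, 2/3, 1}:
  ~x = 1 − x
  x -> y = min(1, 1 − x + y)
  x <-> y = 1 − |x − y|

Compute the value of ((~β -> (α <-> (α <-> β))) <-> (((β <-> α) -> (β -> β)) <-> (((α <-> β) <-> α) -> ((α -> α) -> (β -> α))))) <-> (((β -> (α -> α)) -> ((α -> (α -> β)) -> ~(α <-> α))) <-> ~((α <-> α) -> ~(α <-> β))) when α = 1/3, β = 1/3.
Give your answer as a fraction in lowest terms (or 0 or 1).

1/3

~β = ~1/3 = 2/3
α <-> β = 1/3 <-> 1/3 = 1
α <-> (α <-> β) = 1/3 <-> 1 = 1/3
~β -> (α <-> (α <-> β)) = 2/3 -> 1/3 = 2/3
β <-> α = 1/3 <-> 1/3 = 1
β -> β = 1/3 -> 1/3 = 1
(β <-> α) -> (β -> β) = 1 -> 1 = 1
α <-> β = 1/3 <-> 1/3 = 1
(α <-> β) <-> α = 1 <-> 1/3 = 1/3
α -> α = 1/3 -> 1/3 = 1
β -> α = 1/3 -> 1/3 = 1
(α -> α) -> (β -> α) = 1 -> 1 = 1
((α <-> β) <-> α) -> ((α -> α) -> (β -> α)) = 1/3 -> 1 = 1
((β <-> α) -> (β -> β)) <-> (((α <-> β) <-> α) -> ((α -> α) -> (β -> α))) = 1 <-> 1 = 1
(~β -> (α <-> (α <-> β))) <-> (((β <-> α) -> (β -> β)) <-> (((α <-> β) <-> α) -> ((α -> α) -> (β -> α)))) = 2/3 <-> 1 = 2/3
α -> α = 1/3 -> 1/3 = 1
β -> (α -> α) = 1/3 -> 1 = 1
α -> β = 1/3 -> 1/3 = 1
α -> (α -> β) = 1/3 -> 1 = 1
α <-> α = 1/3 <-> 1/3 = 1
~(α <-> α) = ~1 = 0
(α -> (α -> β)) -> ~(α <-> α) = 1 -> 0 = 0
(β -> (α -> α)) -> ((α -> (α -> β)) -> ~(α <-> α)) = 1 -> 0 = 0
α <-> α = 1/3 <-> 1/3 = 1
α <-> β = 1/3 <-> 1/3 = 1
~(α <-> β) = ~1 = 0
(α <-> α) -> ~(α <-> β) = 1 -> 0 = 0
~((α <-> α) -> ~(α <-> β)) = ~0 = 1
((β -> (α -> α)) -> ((α -> (α -> β)) -> ~(α <-> α))) <-> ~((α <-> α) -> ~(α <-> β)) = 0 <-> 1 = 0
((~β -> (α <-> (α <-> β))) <-> (((β <-> α) -> (β -> β)) <-> (((α <-> β) <-> α) -> ((α -> α) -> (β -> α))))) <-> (((β -> (α -> α)) -> ((α -> (α -> β)) -> ~(α <-> α))) <-> ~((α <-> α) -> ~(α <-> β))) = 2/3 <-> 0 = 1/3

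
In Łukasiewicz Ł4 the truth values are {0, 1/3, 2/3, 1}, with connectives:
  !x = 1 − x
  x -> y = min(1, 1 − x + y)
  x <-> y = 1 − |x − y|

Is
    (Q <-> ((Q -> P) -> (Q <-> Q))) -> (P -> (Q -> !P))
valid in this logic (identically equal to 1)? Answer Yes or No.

No

Counterexample: take P = 2/3, Q = 1.
Q -> P = 1 -> 2/3 = 2/3
Q <-> Q = 1 <-> 1 = 1
(Q -> P) -> (Q <-> Q) = 2/3 -> 1 = 1
Q <-> ((Q -> P) -> (Q <-> Q)) = 1 <-> 1 = 1
!P = !2/3 = 1/3
Q -> !P = 1 -> 1/3 = 1/3
P -> (Q -> !P) = 2/3 -> 1/3 = 2/3
(Q <-> ((Q -> P) -> (Q <-> Q))) -> (P -> (Q -> !P)) = 1 -> 2/3 = 2/3
This gives 2/3 ≠ 1.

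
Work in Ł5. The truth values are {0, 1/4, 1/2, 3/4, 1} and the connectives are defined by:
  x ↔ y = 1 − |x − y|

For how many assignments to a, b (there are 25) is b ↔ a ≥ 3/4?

value 1: 5 assignments (counts)
value 3/4: 8 assignments (counts)
value 1/2: 6 assignments
value 1/4: 4 assignments
value 0: 2 assignments
So 13 of the 25 assignments meet the threshold.

13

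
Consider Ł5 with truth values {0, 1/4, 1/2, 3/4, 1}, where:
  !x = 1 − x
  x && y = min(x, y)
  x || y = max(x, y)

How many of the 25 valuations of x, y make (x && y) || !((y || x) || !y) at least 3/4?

4

value 1: 1 assignment (counts)
value 3/4: 3 assignments (counts)
value 1/2: 7 assignments
value 1/4: 8 assignments
value 0: 6 assignments
So 4 of the 25 assignments meet the threshold.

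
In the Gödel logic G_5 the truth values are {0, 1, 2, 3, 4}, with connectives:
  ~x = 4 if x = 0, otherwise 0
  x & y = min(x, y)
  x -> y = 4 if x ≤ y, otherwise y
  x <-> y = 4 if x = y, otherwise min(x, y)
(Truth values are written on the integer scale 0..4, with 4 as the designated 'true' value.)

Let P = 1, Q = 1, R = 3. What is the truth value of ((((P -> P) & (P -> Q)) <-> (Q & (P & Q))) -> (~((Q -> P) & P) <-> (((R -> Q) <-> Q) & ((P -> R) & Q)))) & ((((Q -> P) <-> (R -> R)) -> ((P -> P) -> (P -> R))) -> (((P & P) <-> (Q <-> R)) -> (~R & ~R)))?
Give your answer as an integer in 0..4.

0

P -> P = 1 -> 1 = 4
P -> Q = 1 -> 1 = 4
(P -> P) & (P -> Q) = 4 & 4 = 4
P & Q = 1 & 1 = 1
Q & (P & Q) = 1 & 1 = 1
((P -> P) & (P -> Q)) <-> (Q & (P & Q)) = 4 <-> 1 = 1
Q -> P = 1 -> 1 = 4
(Q -> P) & P = 4 & 1 = 1
~((Q -> P) & P) = ~1 = 0
R -> Q = 3 -> 1 = 1
(R -> Q) <-> Q = 1 <-> 1 = 4
P -> R = 1 -> 3 = 4
(P -> R) & Q = 4 & 1 = 1
((R -> Q) <-> Q) & ((P -> R) & Q) = 4 & 1 = 1
~((Q -> P) & P) <-> (((R -> Q) <-> Q) & ((P -> R) & Q)) = 0 <-> 1 = 0
(((P -> P) & (P -> Q)) <-> (Q & (P & Q))) -> (~((Q -> P) & P) <-> (((R -> Q) <-> Q) & ((P -> R) & Q))) = 1 -> 0 = 0
Q -> P = 1 -> 1 = 4
R -> R = 3 -> 3 = 4
(Q -> P) <-> (R -> R) = 4 <-> 4 = 4
P -> P = 1 -> 1 = 4
P -> R = 1 -> 3 = 4
(P -> P) -> (P -> R) = 4 -> 4 = 4
((Q -> P) <-> (R -> R)) -> ((P -> P) -> (P -> R)) = 4 -> 4 = 4
P & P = 1 & 1 = 1
Q <-> R = 1 <-> 3 = 1
(P & P) <-> (Q <-> R) = 1 <-> 1 = 4
~R = ~3 = 0
~R = ~3 = 0
~R & ~R = 0 & 0 = 0
((P & P) <-> (Q <-> R)) -> (~R & ~R) = 4 -> 0 = 0
(((Q -> P) <-> (R -> R)) -> ((P -> P) -> (P -> R))) -> (((P & P) <-> (Q <-> R)) -> (~R & ~R)) = 4 -> 0 = 0
((((P -> P) & (P -> Q)) <-> (Q & (P & Q))) -> (~((Q -> P) & P) <-> (((R -> Q) <-> Q) & ((P -> R) & Q)))) & ((((Q -> P) <-> (R -> R)) -> ((P -> P) -> (P -> R))) -> (((P & P) <-> (Q <-> R)) -> (~R & ~R))) = 0 & 0 = 0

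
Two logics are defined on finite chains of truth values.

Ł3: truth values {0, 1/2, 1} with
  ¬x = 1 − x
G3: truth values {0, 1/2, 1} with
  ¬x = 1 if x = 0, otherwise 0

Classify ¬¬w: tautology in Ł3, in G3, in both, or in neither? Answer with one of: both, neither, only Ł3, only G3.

In Ł3: at w = 0 the value is 0 — not a tautology.
In G3: at w = 0 the value is 0 — not a tautology.

neither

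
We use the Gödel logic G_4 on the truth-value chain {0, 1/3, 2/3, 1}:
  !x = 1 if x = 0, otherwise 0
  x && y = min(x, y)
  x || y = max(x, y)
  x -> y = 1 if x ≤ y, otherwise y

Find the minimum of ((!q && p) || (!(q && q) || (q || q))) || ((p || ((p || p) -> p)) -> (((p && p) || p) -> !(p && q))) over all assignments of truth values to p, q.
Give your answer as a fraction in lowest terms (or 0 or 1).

1/3

Take p = 1/3, q = 1/3:
!q = !1/3 = 0
!q && p = 0 && 1/3 = 0
q && q = 1/3 && 1/3 = 1/3
!(q && q) = !1/3 = 0
q || q = 1/3 || 1/3 = 1/3
!(q && q) || (q || q) = 0 || 1/3 = 1/3
(!q && p) || (!(q && q) || (q || q)) = 0 || 1/3 = 1/3
p || p = 1/3 || 1/3 = 1/3
(p || p) -> p = 1/3 -> 1/3 = 1
p || ((p || p) -> p) = 1/3 || 1 = 1
p && p = 1/3 && 1/3 = 1/3
(p && p) || p = 1/3 || 1/3 = 1/3
p && q = 1/3 && 1/3 = 1/3
!(p && q) = !1/3 = 0
((p && p) || p) -> !(p && q) = 1/3 -> 0 = 0
(p || ((p || p) -> p)) -> (((p && p) || p) -> !(p && q)) = 1 -> 0 = 0
((!q && p) || (!(q && q) || (q || q))) || ((p || ((p || p) -> p)) -> (((p && p) || p) -> !(p && q))) = 1/3 || 0 = 1/3
No assignment yields a value below 1/3, so this is the minimum.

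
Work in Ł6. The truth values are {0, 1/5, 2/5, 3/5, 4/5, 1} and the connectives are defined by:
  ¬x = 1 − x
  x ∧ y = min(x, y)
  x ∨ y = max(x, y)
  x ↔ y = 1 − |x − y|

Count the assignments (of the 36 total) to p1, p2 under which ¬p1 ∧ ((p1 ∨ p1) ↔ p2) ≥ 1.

value 1: 1 assignment (counts)
value 4/5: 4 assignments
value 3/5: 7 assignments
value 2/5: 9 assignments
value 1/5: 8 assignments
value 0: 7 assignments
So 1 of the 36 assignments meets the threshold.

1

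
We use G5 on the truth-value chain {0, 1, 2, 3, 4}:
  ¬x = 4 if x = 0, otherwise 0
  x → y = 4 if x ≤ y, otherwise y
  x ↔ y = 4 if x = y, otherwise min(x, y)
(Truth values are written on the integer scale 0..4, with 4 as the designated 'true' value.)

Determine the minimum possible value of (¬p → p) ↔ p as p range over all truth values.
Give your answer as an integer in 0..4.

1

Take p = 1:
¬p = ¬1 = 0
¬p → p = 0 → 1 = 4
(¬p → p) ↔ p = 4 ↔ 1 = 1
No assignment yields a value below 1, so this is the minimum.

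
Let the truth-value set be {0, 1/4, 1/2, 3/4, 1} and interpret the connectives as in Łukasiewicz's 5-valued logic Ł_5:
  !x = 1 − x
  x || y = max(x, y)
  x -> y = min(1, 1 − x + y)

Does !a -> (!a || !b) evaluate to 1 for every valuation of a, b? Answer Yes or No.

Yes

At a = 3/4, b = 3/4, for instance:
!a = !3/4 = 1/4
!b = !3/4 = 1/4
!a || !b = 1/4 || 1/4 = 1/4
!a -> (!a || !b) = 1/4 -> 1/4 = 1
and checking the remaining 24 assignments likewise gives ≥ 1 in every case.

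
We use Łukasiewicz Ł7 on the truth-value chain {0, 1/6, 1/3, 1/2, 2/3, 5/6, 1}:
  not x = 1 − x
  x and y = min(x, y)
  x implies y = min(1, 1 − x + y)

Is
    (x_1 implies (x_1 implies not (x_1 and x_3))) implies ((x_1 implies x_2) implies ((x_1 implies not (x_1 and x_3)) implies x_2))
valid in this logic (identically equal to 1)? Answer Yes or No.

Counterexample: take x_1 = 0, x_2 = 0, x_3 = 0.
x_1 and x_3 = 0 and 0 = 0
not (x_1 and x_3) = not 0 = 1
x_1 implies not (x_1 and x_3) = 0 implies 1 = 1
x_1 implies (x_1 implies not (x_1 and x_3)) = 0 implies 1 = 1
x_1 implies x_2 = 0 implies 0 = 1
x_1 and x_3 = 0 and 0 = 0
not (x_1 and x_3) = not 0 = 1
x_1 implies not (x_1 and x_3) = 0 implies 1 = 1
(x_1 implies not (x_1 and x_3)) implies x_2 = 1 implies 0 = 0
(x_1 implies x_2) implies ((x_1 implies not (x_1 and x_3)) implies x_2) = 1 implies 0 = 0
(x_1 implies (x_1 implies not (x_1 and x_3))) implies ((x_1 implies x_2) implies ((x_1 implies not (x_1 and x_3)) implies x_2)) = 1 implies 0 = 0
This gives 0 ≠ 1.

No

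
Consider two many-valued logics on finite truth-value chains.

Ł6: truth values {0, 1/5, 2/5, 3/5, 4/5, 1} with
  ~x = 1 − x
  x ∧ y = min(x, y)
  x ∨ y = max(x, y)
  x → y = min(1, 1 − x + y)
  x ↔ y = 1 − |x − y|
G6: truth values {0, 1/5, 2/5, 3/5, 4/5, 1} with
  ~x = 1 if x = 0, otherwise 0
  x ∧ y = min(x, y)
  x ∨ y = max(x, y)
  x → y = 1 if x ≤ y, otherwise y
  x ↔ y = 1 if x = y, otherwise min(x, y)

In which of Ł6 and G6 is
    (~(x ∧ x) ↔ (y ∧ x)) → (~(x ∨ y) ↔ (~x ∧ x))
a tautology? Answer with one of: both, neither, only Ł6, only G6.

In Ł6: at x = 2/5, y = 1 the value is 4/5 — not a tautology.
In G6: every assignment gives 1 — tautology.

only G6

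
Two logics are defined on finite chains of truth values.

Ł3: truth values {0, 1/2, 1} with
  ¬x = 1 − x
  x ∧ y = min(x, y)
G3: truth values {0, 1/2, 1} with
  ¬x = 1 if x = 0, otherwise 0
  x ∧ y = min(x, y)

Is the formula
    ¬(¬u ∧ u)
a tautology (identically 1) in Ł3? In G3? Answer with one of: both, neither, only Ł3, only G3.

only G3

In Ł3: at u = 1/2 the value is 1/2 — not a tautology.
In G3: every assignment gives 1 — tautology.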